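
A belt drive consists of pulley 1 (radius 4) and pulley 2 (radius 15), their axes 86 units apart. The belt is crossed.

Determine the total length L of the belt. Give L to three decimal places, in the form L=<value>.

crossed belt: β = asin((r1+r2)/C) = asin(19/86) = 12.7637°
wrap1 = wrap2 = π + 2β = 205.5274°
tangent length = C·cosβ = 83.8749
L = (r1+r2)·wrap + 2·C·cosβ = 19·3.5871 + 2·83.8749 = 235.9053

L=235.905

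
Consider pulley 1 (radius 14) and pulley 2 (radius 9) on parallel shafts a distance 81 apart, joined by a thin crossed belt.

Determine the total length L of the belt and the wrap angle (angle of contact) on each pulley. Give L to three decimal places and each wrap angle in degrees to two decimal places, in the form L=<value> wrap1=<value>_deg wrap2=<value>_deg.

L=240.832 wrap1=212.99_deg wrap2=212.99_deg

crossed belt: β = asin((r1+r2)/C) = asin(23/81) = 16.4961°
wrap1 = wrap2 = π + 2β = 212.9923°
tangent length = C·cosβ = 77.6660
L = (r1+r2)·wrap + 2·C·cosβ = 23·3.7174 + 2·77.6660 = 240.8325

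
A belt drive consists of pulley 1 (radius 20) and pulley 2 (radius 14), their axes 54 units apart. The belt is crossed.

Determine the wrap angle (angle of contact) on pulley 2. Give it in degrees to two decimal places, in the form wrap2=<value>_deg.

wrap2=258.05_deg

crossed belt: β = asin((r1+r2)/C) = asin(34/54) = 39.0228°
wrap1 = wrap2 = π + 2β = 258.0456°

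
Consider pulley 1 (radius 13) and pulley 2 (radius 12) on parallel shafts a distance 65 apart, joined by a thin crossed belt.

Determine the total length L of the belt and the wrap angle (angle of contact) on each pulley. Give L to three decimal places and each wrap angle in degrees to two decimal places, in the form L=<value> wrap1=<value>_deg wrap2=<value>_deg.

L=218.279 wrap1=225.24_deg wrap2=225.24_deg

crossed belt: β = asin((r1+r2)/C) = asin(25/65) = 22.6199°
wrap1 = wrap2 = π + 2β = 225.2397°
tangent length = C·cosβ = 60.0000
L = (r1+r2)·wrap + 2·C·cosβ = 25·3.9312 + 2·60.0000 = 218.2794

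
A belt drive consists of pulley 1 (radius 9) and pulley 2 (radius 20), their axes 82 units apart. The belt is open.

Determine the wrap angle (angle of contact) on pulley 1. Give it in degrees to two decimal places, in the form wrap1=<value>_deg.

open belt: β = asin((r2−r1)/C) = asin(11/82) = 7.7093°
wrap1 = π − 2β = 164.5815°
wrap2 = π + 2β = 195.4185°

wrap1=164.58_deg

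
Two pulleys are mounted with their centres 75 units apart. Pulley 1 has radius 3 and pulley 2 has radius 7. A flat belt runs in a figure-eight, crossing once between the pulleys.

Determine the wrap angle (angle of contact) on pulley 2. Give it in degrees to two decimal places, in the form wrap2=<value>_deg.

crossed belt: β = asin((r1+r2)/C) = asin(10/75) = 7.6623°
wrap1 = wrap2 = π + 2β = 195.3245°

wrap2=195.32_deg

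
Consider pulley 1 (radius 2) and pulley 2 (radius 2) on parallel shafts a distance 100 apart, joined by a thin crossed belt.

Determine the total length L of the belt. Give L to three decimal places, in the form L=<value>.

crossed belt: β = asin((r1+r2)/C) = asin(4/100) = 2.2924°
wrap1 = wrap2 = π + 2β = 184.5849°
tangent length = C·cosβ = 99.9200
L = (r1+r2)·wrap + 2·C·cosβ = 4·3.2216 + 2·99.9200 = 212.7264

L=212.726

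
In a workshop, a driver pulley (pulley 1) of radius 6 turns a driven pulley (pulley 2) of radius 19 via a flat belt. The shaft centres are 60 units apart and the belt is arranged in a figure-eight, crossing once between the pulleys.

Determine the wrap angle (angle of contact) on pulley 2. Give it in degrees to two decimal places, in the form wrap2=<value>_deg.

crossed belt: β = asin((r1+r2)/C) = asin(25/60) = 24.6243°
wrap1 = wrap2 = π + 2β = 229.2486°

wrap2=229.25_deg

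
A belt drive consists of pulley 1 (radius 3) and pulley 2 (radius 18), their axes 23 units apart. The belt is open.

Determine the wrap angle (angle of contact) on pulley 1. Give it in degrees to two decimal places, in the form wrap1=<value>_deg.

open belt: β = asin((r2−r1)/C) = asin(15/23) = 40.7057°
wrap1 = π − 2β = 98.5886°
wrap2 = π + 2β = 261.4114°

wrap1=98.59_deg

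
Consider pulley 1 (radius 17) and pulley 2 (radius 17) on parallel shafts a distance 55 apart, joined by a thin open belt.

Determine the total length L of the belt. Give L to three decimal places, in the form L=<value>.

L=216.814

open belt: β = asin((r2−r1)/C) = asin(0/55) = 0.0000°
wrap1 = π − 2β = 180.0000°
wrap2 = π + 2β = 180.0000°
tangent length = C·cosβ = 55.0000
L = r1·wrap1 + r2·wrap2 + 2·C·cosβ = 17·3.1416 + 17·3.1416 + 2·55.0000 = 216.8142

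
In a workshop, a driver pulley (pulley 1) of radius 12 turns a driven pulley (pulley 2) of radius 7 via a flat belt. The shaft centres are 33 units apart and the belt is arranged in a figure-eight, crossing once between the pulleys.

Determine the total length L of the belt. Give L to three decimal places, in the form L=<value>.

L=136.967

crossed belt: β = asin((r1+r2)/C) = asin(19/33) = 35.1527°
wrap1 = wrap2 = π + 2β = 250.3054°
tangent length = C·cosβ = 26.9815
L = (r1+r2)·wrap + 2·C·cosβ = 19·4.3687 + 2·26.9815 = 136.9674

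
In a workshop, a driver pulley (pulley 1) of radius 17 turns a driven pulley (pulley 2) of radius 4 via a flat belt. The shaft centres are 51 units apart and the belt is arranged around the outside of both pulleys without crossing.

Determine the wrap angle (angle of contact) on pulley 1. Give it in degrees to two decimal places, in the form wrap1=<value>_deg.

wrap1=209.54_deg

open belt: β = asin((r2−r1)/C) = asin(-13/51) = -14.7678°
wrap1 = π − 2β = 209.5356°
wrap2 = π + 2β = 150.4644°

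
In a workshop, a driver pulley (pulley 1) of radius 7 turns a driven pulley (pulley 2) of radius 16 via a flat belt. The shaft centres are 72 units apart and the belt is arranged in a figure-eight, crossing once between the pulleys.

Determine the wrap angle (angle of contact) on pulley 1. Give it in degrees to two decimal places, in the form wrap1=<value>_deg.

wrap1=217.26_deg

crossed belt: β = asin((r1+r2)/C) = asin(23/72) = 18.6293°
wrap1 = wrap2 = π + 2β = 217.2587°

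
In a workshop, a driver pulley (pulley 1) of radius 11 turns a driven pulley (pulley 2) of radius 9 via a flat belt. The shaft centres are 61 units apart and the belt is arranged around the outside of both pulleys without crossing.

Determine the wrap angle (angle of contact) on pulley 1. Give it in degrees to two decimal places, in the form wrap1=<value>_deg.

open belt: β = asin((r2−r1)/C) = asin(-2/61) = -1.8789°
wrap1 = π − 2β = 183.7578°
wrap2 = π + 2β = 176.2422°

wrap1=183.76_deg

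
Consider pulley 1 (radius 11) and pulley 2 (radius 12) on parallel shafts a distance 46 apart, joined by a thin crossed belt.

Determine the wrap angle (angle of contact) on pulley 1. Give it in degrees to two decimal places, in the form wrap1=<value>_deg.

crossed belt: β = asin((r1+r2)/C) = asin(23/46) = 30.0000°
wrap1 = wrap2 = π + 2β = 240.0000°

wrap1=240.00_deg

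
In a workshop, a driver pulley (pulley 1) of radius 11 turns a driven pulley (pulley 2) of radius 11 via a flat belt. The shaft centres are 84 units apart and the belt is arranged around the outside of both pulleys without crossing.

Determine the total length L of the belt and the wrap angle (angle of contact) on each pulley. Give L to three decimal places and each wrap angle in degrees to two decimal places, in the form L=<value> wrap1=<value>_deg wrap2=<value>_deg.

open belt: β = asin((r2−r1)/C) = asin(0/84) = 0.0000°
wrap1 = π − 2β = 180.0000°
wrap2 = π + 2β = 180.0000°
tangent length = C·cosβ = 84.0000
L = r1·wrap1 + r2·wrap2 + 2·C·cosβ = 11·3.1416 + 11·3.1416 + 2·84.0000 = 237.1150

L=237.115 wrap1=180.00_deg wrap2=180.00_deg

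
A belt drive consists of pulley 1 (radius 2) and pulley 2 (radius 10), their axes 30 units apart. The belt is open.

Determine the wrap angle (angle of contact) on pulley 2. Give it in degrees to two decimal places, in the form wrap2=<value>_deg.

open belt: β = asin((r2−r1)/C) = asin(8/30) = 15.4660°
wrap1 = π − 2β = 149.0680°
wrap2 = π + 2β = 210.9320°

wrap2=210.93_deg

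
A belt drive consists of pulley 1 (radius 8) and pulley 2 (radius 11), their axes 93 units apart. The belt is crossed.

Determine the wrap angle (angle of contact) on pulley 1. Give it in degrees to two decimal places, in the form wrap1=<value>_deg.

wrap1=203.58_deg

crossed belt: β = asin((r1+r2)/C) = asin(19/93) = 11.7886°
wrap1 = wrap2 = π + 2β = 203.5772°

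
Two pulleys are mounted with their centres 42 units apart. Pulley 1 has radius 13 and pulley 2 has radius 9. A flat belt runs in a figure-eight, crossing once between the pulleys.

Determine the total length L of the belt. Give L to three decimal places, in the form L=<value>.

crossed belt: β = asin((r1+r2)/C) = asin(22/42) = 31.5881°
wrap1 = wrap2 = π + 2β = 243.1763°
tangent length = C·cosβ = 35.7771
L = (r1+r2)·wrap + 2·C·cosβ = 22·4.2442 + 2·35.7771 = 164.9272

L=164.927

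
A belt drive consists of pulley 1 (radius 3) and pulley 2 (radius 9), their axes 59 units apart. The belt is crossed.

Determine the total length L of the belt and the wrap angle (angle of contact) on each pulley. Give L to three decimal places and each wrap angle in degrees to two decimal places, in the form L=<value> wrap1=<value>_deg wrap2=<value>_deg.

L=158.148 wrap1=203.47_deg wrap2=203.47_deg

crossed belt: β = asin((r1+r2)/C) = asin(12/59) = 11.7353°
wrap1 = wrap2 = π + 2β = 203.4705°
tangent length = C·cosβ = 57.7668
L = (r1+r2)·wrap + 2·C·cosβ = 12·3.5512 + 2·57.7668 = 158.1483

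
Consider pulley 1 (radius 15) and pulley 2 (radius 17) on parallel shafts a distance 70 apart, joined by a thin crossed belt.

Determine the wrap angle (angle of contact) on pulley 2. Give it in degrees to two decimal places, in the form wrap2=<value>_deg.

crossed belt: β = asin((r1+r2)/C) = asin(32/70) = 27.2029°
wrap1 = wrap2 = π + 2β = 234.4058°

wrap2=234.41_deg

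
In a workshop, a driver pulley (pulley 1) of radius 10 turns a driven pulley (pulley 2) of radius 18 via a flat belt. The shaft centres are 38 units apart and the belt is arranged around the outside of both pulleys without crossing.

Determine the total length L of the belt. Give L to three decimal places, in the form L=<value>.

open belt: β = asin((r2−r1)/C) = asin(8/38) = 12.1532°
wrap1 = π − 2β = 155.6936°
wrap2 = π + 2β = 204.3064°
tangent length = C·cosβ = 37.1484
L = r1·wrap1 + r2·wrap2 + 2·C·cosβ = 10·2.7174 + 18·3.5658 + 2·37.1484 = 165.6551

L=165.655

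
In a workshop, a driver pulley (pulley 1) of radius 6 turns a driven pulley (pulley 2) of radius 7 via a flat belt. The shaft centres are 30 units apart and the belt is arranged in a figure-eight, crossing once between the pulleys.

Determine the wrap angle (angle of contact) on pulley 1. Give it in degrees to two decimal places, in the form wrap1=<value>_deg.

crossed belt: β = asin((r1+r2)/C) = asin(13/30) = 25.6793°
wrap1 = wrap2 = π + 2β = 231.3586°

wrap1=231.36_deg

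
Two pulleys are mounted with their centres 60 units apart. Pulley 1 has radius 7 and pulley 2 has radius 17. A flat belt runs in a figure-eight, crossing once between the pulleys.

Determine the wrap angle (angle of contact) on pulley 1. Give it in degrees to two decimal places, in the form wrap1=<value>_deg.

crossed belt: β = asin((r1+r2)/C) = asin(24/60) = 23.5782°
wrap1 = wrap2 = π + 2β = 227.1564°

wrap1=227.16_deg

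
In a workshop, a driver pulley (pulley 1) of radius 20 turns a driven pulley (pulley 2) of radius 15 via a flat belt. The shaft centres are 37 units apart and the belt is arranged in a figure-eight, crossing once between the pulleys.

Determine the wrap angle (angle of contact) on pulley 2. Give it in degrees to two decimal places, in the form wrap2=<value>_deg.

crossed belt: β = asin((r1+r2)/C) = asin(35/37) = 71.0754°
wrap1 = wrap2 = π + 2β = 322.1507°

wrap2=322.15_deg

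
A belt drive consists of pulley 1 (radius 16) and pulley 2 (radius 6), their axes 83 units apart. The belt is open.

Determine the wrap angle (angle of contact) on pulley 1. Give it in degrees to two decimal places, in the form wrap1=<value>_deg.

wrap1=193.84_deg

open belt: β = asin((r2−r1)/C) = asin(-10/83) = -6.9199°
wrap1 = π − 2β = 193.8398°
wrap2 = π + 2β = 166.1602°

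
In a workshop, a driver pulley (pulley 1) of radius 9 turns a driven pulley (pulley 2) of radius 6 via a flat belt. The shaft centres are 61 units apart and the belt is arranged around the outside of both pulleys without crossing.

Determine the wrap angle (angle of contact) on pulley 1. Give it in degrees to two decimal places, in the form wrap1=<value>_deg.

wrap1=185.64_deg

open belt: β = asin((r2−r1)/C) = asin(-3/61) = -2.8190°
wrap1 = π − 2β = 185.6379°
wrap2 = π + 2β = 174.3621°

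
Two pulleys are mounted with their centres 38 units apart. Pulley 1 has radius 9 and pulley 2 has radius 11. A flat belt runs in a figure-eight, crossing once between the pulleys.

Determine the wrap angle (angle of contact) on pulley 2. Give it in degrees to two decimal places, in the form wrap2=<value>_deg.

wrap2=243.51_deg

crossed belt: β = asin((r1+r2)/C) = asin(20/38) = 31.7569°
wrap1 = wrap2 = π + 2β = 243.5137°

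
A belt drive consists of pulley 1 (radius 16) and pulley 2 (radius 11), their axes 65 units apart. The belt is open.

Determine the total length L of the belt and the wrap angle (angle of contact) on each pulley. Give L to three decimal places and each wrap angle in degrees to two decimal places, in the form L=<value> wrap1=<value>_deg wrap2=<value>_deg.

open belt: β = asin((r2−r1)/C) = asin(-5/65) = -4.4117°
wrap1 = π − 2β = 188.8235°
wrap2 = π + 2β = 171.1765°
tangent length = C·cosβ = 64.8074
L = r1·wrap1 + r2·wrap2 + 2·C·cosβ = 16·3.2956 + 11·2.9876 + 2·64.8074 = 215.2078

L=215.208 wrap1=188.82_deg wrap2=171.18_deg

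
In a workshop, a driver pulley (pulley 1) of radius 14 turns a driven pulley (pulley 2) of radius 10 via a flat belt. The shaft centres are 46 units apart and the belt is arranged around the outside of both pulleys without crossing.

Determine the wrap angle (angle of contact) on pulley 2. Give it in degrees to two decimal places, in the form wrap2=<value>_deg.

wrap2=170.02_deg

open belt: β = asin((r2−r1)/C) = asin(-4/46) = -4.9885°
wrap1 = π − 2β = 189.9771°
wrap2 = π + 2β = 170.0229°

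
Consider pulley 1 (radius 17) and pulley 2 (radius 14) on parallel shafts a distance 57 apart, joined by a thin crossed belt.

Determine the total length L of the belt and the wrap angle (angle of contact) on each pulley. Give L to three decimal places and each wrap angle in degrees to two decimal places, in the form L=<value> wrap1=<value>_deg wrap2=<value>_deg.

crossed belt: β = asin((r1+r2)/C) = asin(31/57) = 32.9468°
wrap1 = wrap2 = π + 2β = 245.8935°
tangent length = C·cosβ = 47.8330
L = (r1+r2)·wrap + 2·C·cosβ = 31·4.2917 + 2·47.8330 = 228.7073

L=228.707 wrap1=245.89_deg wrap2=245.89_deg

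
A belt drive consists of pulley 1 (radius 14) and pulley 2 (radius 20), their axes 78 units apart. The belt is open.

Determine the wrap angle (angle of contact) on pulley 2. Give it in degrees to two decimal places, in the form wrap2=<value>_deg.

open belt: β = asin((r2−r1)/C) = asin(6/78) = 4.4117°
wrap1 = π − 2β = 171.1765°
wrap2 = π + 2β = 188.8235°

wrap2=188.82_deg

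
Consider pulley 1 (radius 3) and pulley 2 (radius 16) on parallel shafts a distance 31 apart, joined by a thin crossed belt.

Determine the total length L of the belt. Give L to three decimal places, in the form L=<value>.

L=133.750

crossed belt: β = asin((r1+r2)/C) = asin(19/31) = 37.7997°
wrap1 = wrap2 = π + 2β = 255.5994°
tangent length = C·cosβ = 24.4949
L = (r1+r2)·wrap + 2·C·cosβ = 19·4.4611 + 2·24.4949 = 133.7498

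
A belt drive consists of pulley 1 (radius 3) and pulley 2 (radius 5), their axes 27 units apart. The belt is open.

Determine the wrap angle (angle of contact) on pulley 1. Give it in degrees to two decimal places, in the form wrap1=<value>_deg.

wrap1=171.50_deg

open belt: β = asin((r2−r1)/C) = asin(2/27) = 4.2480°
wrap1 = π − 2β = 171.5040°
wrap2 = π + 2β = 188.4960°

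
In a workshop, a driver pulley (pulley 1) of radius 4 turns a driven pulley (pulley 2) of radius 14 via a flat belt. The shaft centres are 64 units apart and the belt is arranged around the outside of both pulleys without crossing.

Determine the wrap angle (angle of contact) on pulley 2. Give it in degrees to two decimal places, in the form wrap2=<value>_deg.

open belt: β = asin((r2−r1)/C) = asin(10/64) = 8.9893°
wrap1 = π − 2β = 162.0214°
wrap2 = π + 2β = 197.9786°

wrap2=197.98_deg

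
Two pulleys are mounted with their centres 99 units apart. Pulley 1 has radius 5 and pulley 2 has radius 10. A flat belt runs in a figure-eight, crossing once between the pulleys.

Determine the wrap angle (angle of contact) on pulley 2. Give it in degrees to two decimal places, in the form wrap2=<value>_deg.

crossed belt: β = asin((r1+r2)/C) = asin(15/99) = 8.7147°
wrap1 = wrap2 = π + 2β = 197.4295°

wrap2=197.43_deg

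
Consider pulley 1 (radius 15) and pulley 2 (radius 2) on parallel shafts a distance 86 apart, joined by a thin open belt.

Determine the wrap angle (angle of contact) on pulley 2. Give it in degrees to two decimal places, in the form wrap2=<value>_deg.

open belt: β = asin((r2−r1)/C) = asin(-13/86) = -8.6943°
wrap1 = π − 2β = 197.3886°
wrap2 = π + 2β = 162.6114°

wrap2=162.61_deg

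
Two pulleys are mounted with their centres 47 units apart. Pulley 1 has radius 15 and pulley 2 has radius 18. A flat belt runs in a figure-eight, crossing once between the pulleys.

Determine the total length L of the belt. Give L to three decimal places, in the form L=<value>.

L=221.979

crossed belt: β = asin((r1+r2)/C) = asin(33/47) = 44.5980°
wrap1 = wrap2 = π + 2β = 269.1959°
tangent length = C·cosβ = 33.4664
L = (r1+r2)·wrap + 2·C·cosβ = 33·4.6984 + 2·33.4664 = 221.9785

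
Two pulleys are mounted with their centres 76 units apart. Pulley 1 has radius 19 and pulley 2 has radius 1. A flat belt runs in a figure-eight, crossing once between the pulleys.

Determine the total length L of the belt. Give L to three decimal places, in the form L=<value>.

crossed belt: β = asin((r1+r2)/C) = asin(20/76) = 15.2575°
wrap1 = wrap2 = π + 2β = 210.5150°
tangent length = C·cosβ = 73.3212
L = (r1+r2)·wrap + 2·C·cosβ = 20·3.6742 + 2·73.3212 = 220.1260

L=220.126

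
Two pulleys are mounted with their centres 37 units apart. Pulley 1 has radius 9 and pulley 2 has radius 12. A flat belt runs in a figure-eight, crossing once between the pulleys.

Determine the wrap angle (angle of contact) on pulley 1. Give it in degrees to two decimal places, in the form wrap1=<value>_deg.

wrap1=249.16_deg

crossed belt: β = asin((r1+r2)/C) = asin(21/37) = 34.5808°
wrap1 = wrap2 = π + 2β = 249.1616°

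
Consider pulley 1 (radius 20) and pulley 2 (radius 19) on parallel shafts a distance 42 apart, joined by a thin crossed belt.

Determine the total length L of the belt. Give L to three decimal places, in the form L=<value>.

L=246.562

crossed belt: β = asin((r1+r2)/C) = asin(39/42) = 68.2132°
wrap1 = wrap2 = π + 2β = 316.4264°
tangent length = C·cosβ = 15.5885
L = (r1+r2)·wrap + 2·C·cosβ = 39·5.5227 + 2·15.5885 = 246.5615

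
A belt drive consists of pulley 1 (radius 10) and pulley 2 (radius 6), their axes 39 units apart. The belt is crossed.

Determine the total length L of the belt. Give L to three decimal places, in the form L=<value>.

crossed belt: β = asin((r1+r2)/C) = asin(16/39) = 24.2209°
wrap1 = wrap2 = π + 2β = 228.4419°
tangent length = C·cosβ = 35.5668
L = (r1+r2)·wrap + 2·C·cosβ = 16·3.9871 + 2·35.5668 = 134.9267

L=134.927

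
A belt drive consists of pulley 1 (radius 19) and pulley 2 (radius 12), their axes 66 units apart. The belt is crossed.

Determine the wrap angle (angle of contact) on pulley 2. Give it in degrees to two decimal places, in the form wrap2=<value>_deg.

wrap2=236.03_deg

crossed belt: β = asin((r1+r2)/C) = asin(31/66) = 28.0146°
wrap1 = wrap2 = π + 2β = 236.0293°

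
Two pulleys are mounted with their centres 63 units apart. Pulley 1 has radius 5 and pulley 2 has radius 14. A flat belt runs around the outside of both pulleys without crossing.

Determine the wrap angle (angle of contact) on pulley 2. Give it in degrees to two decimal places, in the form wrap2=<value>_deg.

wrap2=196.43_deg

open belt: β = asin((r2−r1)/C) = asin(9/63) = 8.2132°
wrap1 = π − 2β = 163.5736°
wrap2 = π + 2β = 196.4264°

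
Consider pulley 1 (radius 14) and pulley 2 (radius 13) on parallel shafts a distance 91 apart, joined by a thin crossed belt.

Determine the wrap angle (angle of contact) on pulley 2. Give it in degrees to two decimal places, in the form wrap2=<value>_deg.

crossed belt: β = asin((r1+r2)/C) = asin(27/91) = 17.2597°
wrap1 = wrap2 = π + 2β = 214.5194°

wrap2=214.52_deg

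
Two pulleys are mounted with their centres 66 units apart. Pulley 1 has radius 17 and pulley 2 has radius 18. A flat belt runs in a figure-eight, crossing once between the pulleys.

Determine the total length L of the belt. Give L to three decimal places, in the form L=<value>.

L=260.993

crossed belt: β = asin((r1+r2)/C) = asin(35/66) = 32.0259°
wrap1 = wrap2 = π + 2β = 244.0519°
tangent length = C·cosβ = 55.9553
L = (r1+r2)·wrap + 2·C·cosβ = 35·4.2595 + 2·55.9553 = 260.9935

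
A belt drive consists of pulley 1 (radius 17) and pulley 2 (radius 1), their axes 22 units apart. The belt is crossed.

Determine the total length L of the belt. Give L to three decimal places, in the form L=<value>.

L=116.344

crossed belt: β = asin((r1+r2)/C) = asin(18/22) = 54.9032°
wrap1 = wrap2 = π + 2β = 289.8064°
tangent length = C·cosβ = 12.6491
L = (r1+r2)·wrap + 2·C·cosβ = 18·5.0581 + 2·12.6491 = 116.3436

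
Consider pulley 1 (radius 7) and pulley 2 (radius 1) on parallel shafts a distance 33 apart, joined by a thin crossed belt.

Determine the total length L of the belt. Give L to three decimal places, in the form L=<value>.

L=93.082

crossed belt: β = asin((r1+r2)/C) = asin(8/33) = 14.0297°
wrap1 = wrap2 = π + 2β = 208.0593°
tangent length = C·cosβ = 32.0156
L = (r1+r2)·wrap + 2·C·cosβ = 8·3.6313 + 2·32.0156 = 93.0818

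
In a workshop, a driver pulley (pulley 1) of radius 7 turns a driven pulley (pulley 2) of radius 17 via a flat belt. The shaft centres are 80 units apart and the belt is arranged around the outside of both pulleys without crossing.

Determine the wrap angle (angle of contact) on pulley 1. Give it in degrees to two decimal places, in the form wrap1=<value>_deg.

open belt: β = asin((r2−r1)/C) = asin(10/80) = 7.1808°
wrap1 = π − 2β = 165.6385°
wrap2 = π + 2β = 194.3615°

wrap1=165.64_deg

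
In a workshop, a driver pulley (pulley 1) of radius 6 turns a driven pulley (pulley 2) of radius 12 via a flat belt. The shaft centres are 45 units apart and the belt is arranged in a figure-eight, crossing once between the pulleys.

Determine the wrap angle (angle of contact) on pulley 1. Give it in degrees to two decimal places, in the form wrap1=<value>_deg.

crossed belt: β = asin((r1+r2)/C) = asin(18/45) = 23.5782°
wrap1 = wrap2 = π + 2β = 227.1564°

wrap1=227.16_deg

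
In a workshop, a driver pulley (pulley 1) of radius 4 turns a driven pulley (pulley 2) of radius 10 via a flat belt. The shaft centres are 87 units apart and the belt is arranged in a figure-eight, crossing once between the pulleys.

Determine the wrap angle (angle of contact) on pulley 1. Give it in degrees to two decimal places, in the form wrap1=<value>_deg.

wrap1=198.52_deg

crossed belt: β = asin((r1+r2)/C) = asin(14/87) = 9.2603°
wrap1 = wrap2 = π + 2β = 198.5205°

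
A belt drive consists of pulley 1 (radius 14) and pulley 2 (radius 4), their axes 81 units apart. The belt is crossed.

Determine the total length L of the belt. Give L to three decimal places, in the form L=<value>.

L=222.565

crossed belt: β = asin((r1+r2)/C) = asin(18/81) = 12.8396°
wrap1 = wrap2 = π + 2β = 205.6792°
tangent length = C·cosβ = 78.9747
L = (r1+r2)·wrap + 2·C·cosβ = 18·3.5898 + 2·78.9747 = 222.5654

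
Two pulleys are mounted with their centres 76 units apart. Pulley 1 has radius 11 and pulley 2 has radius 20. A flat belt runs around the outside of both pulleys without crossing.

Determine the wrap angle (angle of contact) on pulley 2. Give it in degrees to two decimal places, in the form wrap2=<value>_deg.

wrap2=193.60_deg

open belt: β = asin((r2−r1)/C) = asin(9/76) = 6.8010°
wrap1 = π − 2β = 166.3980°
wrap2 = π + 2β = 193.6020°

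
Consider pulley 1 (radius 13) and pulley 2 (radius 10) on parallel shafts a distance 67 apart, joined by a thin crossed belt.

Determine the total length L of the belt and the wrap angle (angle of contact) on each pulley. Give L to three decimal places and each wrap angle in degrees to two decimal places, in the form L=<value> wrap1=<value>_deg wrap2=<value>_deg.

L=214.233 wrap1=220.15_deg wrap2=220.15_deg

crossed belt: β = asin((r1+r2)/C) = asin(23/67) = 20.0771°
wrap1 = wrap2 = π + 2β = 220.1541°
tangent length = C·cosβ = 62.9285
L = (r1+r2)·wrap + 2·C·cosβ = 23·3.8424 + 2·62.9285 = 214.2326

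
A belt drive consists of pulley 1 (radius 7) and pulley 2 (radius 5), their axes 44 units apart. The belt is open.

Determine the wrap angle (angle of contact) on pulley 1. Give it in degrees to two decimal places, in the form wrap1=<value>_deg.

wrap1=185.21_deg

open belt: β = asin((r2−r1)/C) = asin(-2/44) = -2.6053°
wrap1 = π − 2β = 185.2105°
wrap2 = π + 2β = 174.7895°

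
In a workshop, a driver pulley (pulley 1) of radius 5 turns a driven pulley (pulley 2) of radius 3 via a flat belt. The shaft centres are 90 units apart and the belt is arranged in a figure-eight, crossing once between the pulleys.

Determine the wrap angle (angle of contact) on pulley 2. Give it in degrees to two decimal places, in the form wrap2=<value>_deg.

crossed belt: β = asin((r1+r2)/C) = asin(8/90) = 5.0997°
wrap1 = wrap2 = π + 2β = 190.1994°

wrap2=190.20_deg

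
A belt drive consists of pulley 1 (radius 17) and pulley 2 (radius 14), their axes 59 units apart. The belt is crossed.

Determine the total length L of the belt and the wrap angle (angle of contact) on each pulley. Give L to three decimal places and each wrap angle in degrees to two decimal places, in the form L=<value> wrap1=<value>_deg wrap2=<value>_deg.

L=232.088 wrap1=243.39_deg wrap2=243.39_deg

crossed belt: β = asin((r1+r2)/C) = asin(31/59) = 31.6968°
wrap1 = wrap2 = π + 2β = 243.3935°
tangent length = C·cosβ = 50.1996
L = (r1+r2)·wrap + 2·C·cosβ = 31·4.2480 + 2·50.1996 = 232.0878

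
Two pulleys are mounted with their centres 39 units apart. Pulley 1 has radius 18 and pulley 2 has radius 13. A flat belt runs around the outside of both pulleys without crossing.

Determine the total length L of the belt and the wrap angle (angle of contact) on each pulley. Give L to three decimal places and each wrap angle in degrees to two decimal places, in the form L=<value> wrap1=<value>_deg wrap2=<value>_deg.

L=176.031 wrap1=194.73_deg wrap2=165.27_deg

open belt: β = asin((r2−r1)/C) = asin(-5/39) = -7.3659°
wrap1 = π − 2β = 194.7318°
wrap2 = π + 2β = 165.2682°
tangent length = C·cosβ = 38.6782
L = r1·wrap1 + r2·wrap2 + 2·C·cosβ = 18·3.3987 + 13·2.8845 + 2·38.6782 = 176.0313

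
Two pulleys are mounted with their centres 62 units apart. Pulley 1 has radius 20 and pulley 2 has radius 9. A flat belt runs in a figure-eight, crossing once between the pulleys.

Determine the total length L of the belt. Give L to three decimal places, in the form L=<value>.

crossed belt: β = asin((r1+r2)/C) = asin(29/62) = 27.8878°
wrap1 = wrap2 = π + 2β = 235.7756°
tangent length = C·cosβ = 54.7996
L = (r1+r2)·wrap + 2·C·cosβ = 29·4.1151 + 2·54.7996 = 228.9360

L=228.936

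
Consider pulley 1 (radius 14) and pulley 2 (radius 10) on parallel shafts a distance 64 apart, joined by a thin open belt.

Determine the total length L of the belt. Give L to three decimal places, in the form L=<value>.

open belt: β = asin((r2−r1)/C) = asin(-4/64) = -3.5833°
wrap1 = π − 2β = 187.1666°
wrap2 = π + 2β = 172.8334°
tangent length = C·cosβ = 63.8749
L = r1·wrap1 + r2·wrap2 + 2·C·cosβ = 14·3.2667 + 10·3.0165 + 2·63.8749 = 203.6483

L=203.648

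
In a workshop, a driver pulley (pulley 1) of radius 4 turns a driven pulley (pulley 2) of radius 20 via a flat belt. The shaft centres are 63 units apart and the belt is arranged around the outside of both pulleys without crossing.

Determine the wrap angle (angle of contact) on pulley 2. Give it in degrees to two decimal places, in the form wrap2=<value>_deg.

wrap2=209.42_deg

open belt: β = asin((r2−r1)/C) = asin(16/63) = 14.7125°
wrap1 = π − 2β = 150.5751°
wrap2 = π + 2β = 209.4249°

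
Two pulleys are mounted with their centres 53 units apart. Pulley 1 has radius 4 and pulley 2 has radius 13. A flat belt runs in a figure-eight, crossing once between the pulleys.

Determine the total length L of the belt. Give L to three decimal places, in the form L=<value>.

crossed belt: β = asin((r1+r2)/C) = asin(17/53) = 18.7086°
wrap1 = wrap2 = π + 2β = 217.4171°
tangent length = C·cosβ = 50.1996
L = (r1+r2)·wrap + 2·C·cosβ = 17·3.7946 + 2·50.1996 = 164.9082

L=164.908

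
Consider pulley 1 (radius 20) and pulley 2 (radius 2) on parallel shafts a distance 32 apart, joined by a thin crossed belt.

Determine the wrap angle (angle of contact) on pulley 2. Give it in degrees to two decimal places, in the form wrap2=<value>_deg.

wrap2=266.87_deg

crossed belt: β = asin((r1+r2)/C) = asin(22/32) = 43.4325°
wrap1 = wrap2 = π + 2β = 266.8651°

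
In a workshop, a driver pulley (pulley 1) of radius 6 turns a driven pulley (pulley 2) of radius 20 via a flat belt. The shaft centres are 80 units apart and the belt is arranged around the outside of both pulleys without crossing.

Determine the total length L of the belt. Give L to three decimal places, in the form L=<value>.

open belt: β = asin((r2−r1)/C) = asin(14/80) = 10.0787°
wrap1 = π − 2β = 159.8427°
wrap2 = π + 2β = 200.1573°
tangent length = C·cosβ = 78.7655
L = r1·wrap1 + r2·wrap2 + 2·C·cosβ = 6·2.7898 + 20·3.4934 + 2·78.7655 = 244.1377

L=244.138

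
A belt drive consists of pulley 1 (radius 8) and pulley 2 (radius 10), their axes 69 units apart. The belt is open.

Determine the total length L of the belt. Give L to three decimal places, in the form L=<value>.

L=194.607

open belt: β = asin((r2−r1)/C) = asin(2/69) = 1.6610°
wrap1 = π − 2β = 176.6780°
wrap2 = π + 2β = 183.3220°
tangent length = C·cosβ = 68.9710
L = r1·wrap1 + r2·wrap2 + 2·C·cosβ = 8·3.0836 + 10·3.1996 + 2·68.9710 = 194.6066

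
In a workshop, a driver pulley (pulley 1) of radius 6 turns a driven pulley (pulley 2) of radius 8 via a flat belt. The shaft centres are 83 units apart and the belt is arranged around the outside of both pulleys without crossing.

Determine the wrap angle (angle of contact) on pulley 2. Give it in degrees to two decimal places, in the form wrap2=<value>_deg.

open belt: β = asin((r2−r1)/C) = asin(2/83) = 1.3808°
wrap1 = π − 2β = 177.2385°
wrap2 = π + 2β = 182.7615°

wrap2=182.76_deg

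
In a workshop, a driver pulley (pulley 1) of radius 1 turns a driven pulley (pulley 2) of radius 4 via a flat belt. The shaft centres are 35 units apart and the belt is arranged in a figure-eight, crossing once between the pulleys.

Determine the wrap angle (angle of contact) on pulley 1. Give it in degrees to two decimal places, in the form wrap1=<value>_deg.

wrap1=196.43_deg

crossed belt: β = asin((r1+r2)/C) = asin(5/35) = 8.2132°
wrap1 = wrap2 = π + 2β = 196.4264°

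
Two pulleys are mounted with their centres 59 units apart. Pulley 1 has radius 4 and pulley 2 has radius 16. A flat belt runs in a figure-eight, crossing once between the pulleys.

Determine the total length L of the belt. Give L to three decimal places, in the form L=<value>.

L=187.679

crossed belt: β = asin((r1+r2)/C) = asin(20/59) = 19.8149°
wrap1 = wrap2 = π + 2β = 219.6299°
tangent length = C·cosβ = 55.5068
L = (r1+r2)·wrap + 2·C·cosβ = 20·3.8333 + 2·55.5068 = 187.6788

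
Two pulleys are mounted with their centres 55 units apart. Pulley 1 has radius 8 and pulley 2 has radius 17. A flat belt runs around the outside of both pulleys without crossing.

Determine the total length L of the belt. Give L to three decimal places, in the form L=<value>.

L=190.016

open belt: β = asin((r2−r1)/C) = asin(9/55) = 9.4180°
wrap1 = π − 2β = 161.1639°
wrap2 = π + 2β = 198.8361°
tangent length = C·cosβ = 54.2586
L = r1·wrap1 + r2·wrap2 + 2·C·cosβ = 8·2.8128 + 17·3.4703 + 2·54.2586 = 190.0159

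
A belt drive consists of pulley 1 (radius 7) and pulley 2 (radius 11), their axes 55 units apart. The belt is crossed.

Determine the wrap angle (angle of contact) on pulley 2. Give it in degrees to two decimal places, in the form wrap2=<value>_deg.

wrap2=218.21_deg

crossed belt: β = asin((r1+r2)/C) = asin(18/55) = 19.1033°
wrap1 = wrap2 = π + 2β = 218.2066°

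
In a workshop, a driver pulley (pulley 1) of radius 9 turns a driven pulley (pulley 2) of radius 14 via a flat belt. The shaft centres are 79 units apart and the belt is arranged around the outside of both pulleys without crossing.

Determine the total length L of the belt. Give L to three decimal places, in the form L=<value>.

open belt: β = asin((r2−r1)/C) = asin(5/79) = 3.6287°
wrap1 = π − 2β = 172.7425°
wrap2 = π + 2β = 187.2575°
tangent length = C·cosβ = 78.8416
L = r1·wrap1 + r2·wrap2 + 2·C·cosβ = 9·3.0149 + 14·3.2683 + 2·78.8416 = 230.5732

L=230.573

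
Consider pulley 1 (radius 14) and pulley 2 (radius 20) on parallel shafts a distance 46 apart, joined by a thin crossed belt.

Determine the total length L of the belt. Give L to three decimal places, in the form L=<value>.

L=225.343

crossed belt: β = asin((r1+r2)/C) = asin(34/46) = 47.6574°
wrap1 = wrap2 = π + 2β = 275.3148°
tangent length = C·cosβ = 30.9839
L = (r1+r2)·wrap + 2·C·cosβ = 34·4.8051 + 2·30.9839 = 225.3428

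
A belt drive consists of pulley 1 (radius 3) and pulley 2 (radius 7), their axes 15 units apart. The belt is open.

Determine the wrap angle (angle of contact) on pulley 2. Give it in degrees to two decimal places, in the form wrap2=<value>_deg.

open belt: β = asin((r2−r1)/C) = asin(4/15) = 15.4660°
wrap1 = π − 2β = 149.0680°
wrap2 = π + 2β = 210.9320°

wrap2=210.93_deg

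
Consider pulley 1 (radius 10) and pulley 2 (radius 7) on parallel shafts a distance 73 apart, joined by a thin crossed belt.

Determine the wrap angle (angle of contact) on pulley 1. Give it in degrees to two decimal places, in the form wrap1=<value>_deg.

crossed belt: β = asin((r1+r2)/C) = asin(17/73) = 13.4665°
wrap1 = wrap2 = π + 2β = 206.9330°

wrap1=206.93_deg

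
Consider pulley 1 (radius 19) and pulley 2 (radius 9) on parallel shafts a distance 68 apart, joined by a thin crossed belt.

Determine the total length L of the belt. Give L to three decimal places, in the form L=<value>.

L=235.666

crossed belt: β = asin((r1+r2)/C) = asin(28/68) = 24.3157°
wrap1 = wrap2 = π + 2β = 228.6315°
tangent length = C·cosβ = 61.9677
L = (r1+r2)·wrap + 2·C·cosβ = 28·3.9904 + 2·61.9677 = 235.6659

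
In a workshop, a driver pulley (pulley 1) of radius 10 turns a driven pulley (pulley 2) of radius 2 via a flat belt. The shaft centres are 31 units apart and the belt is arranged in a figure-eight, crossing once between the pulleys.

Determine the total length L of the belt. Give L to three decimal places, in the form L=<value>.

L=104.405

crossed belt: β = asin((r1+r2)/C) = asin(12/31) = 22.7740°
wrap1 = wrap2 = π + 2β = 225.5479°
tangent length = C·cosβ = 28.5832
L = (r1+r2)·wrap + 2·C·cosβ = 12·3.9366 + 2·28.5832 = 104.4051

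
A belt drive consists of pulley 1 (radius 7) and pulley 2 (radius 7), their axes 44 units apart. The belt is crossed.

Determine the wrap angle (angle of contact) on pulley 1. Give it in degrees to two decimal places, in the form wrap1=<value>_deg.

wrap1=217.11_deg

crossed belt: β = asin((r1+r2)/C) = asin(14/44) = 18.5530°
wrap1 = wrap2 = π + 2β = 217.1060°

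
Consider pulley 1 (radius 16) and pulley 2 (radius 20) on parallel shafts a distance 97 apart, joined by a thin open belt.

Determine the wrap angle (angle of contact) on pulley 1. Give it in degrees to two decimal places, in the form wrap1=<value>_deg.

open belt: β = asin((r2−r1)/C) = asin(4/97) = 2.3634°
wrap1 = π − 2β = 175.2732°
wrap2 = π + 2β = 184.7268°

wrap1=175.27_deg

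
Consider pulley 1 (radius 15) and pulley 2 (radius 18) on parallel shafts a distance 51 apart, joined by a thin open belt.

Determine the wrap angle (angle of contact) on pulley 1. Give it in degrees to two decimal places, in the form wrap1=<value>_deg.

open belt: β = asin((r2−r1)/C) = asin(3/51) = 3.3723°
wrap1 = π − 2β = 173.2554°
wrap2 = π + 2β = 186.7446°

wrap1=173.26_deg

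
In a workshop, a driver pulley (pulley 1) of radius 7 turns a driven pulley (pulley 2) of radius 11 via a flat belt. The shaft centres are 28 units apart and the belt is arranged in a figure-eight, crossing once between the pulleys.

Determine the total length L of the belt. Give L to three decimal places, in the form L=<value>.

crossed belt: β = asin((r1+r2)/C) = asin(18/28) = 40.0052°
wrap1 = wrap2 = π + 2β = 260.0104°
tangent length = C·cosβ = 21.4476
L = (r1+r2)·wrap + 2·C·cosβ = 18·4.5380 + 2·21.4476 = 124.5799

L=124.580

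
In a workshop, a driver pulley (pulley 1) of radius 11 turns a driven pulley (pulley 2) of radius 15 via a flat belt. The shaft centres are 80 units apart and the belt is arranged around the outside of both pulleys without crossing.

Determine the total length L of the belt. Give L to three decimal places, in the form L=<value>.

L=241.881

open belt: β = asin((r2−r1)/C) = asin(4/80) = 2.8660°
wrap1 = π − 2β = 174.2680°
wrap2 = π + 2β = 185.7320°
tangent length = C·cosβ = 79.8999
L = r1·wrap1 + r2·wrap2 + 2·C·cosβ = 11·3.0416 + 15·3.2416 + 2·79.8999 = 241.8815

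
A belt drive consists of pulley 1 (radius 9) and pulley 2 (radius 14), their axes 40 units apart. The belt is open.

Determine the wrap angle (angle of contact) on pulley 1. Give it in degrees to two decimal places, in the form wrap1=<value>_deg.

open belt: β = asin((r2−r1)/C) = asin(5/40) = 7.1808°
wrap1 = π − 2β = 165.6385°
wrap2 = π + 2β = 194.3615°

wrap1=165.64_deg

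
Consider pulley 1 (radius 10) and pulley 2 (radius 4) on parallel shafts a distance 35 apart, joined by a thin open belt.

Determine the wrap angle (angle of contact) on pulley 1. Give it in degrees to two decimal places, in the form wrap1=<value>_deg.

open belt: β = asin((r2−r1)/C) = asin(-6/35) = -9.8709°
wrap1 = π − 2β = 199.7418°
wrap2 = π + 2β = 160.2582°

wrap1=199.74_deg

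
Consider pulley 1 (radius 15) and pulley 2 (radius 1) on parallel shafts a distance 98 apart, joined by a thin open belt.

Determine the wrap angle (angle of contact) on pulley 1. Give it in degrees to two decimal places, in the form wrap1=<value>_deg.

open belt: β = asin((r2−r1)/C) = asin(-14/98) = -8.2132°
wrap1 = π − 2β = 196.4264°
wrap2 = π + 2β = 163.5736°

wrap1=196.43_deg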